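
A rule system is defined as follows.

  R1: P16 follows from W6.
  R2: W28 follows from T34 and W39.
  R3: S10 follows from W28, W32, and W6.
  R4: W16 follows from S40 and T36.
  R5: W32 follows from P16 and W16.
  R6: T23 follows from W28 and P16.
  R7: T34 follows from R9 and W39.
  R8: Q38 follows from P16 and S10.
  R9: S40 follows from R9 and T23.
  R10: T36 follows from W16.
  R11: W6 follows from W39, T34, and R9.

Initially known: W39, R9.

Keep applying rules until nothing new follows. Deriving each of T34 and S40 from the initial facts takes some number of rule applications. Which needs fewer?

T34

T34: From R9 and W39, R7 gives T34. [1 rule application]
S40: From R9 and W39, R7 gives T34. From W39, T34, and R9, R11 gives W6. From T34 and W39, R2 gives W28. W6 holds, so P16 follows (R1). From W28 and P16, R6 gives T23. From R9 and T23, R9 gives S40. [6 rule applications]
T34 needs fewer.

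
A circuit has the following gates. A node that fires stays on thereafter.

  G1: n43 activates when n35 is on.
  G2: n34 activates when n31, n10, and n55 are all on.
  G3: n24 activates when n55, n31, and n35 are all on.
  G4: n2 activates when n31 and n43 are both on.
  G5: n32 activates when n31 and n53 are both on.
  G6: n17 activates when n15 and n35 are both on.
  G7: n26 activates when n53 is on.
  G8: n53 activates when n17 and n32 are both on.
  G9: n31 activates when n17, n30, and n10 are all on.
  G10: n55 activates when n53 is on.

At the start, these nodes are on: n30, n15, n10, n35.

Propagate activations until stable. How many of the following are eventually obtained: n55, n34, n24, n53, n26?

n55 would need n53 (G10), but n53 never turns on.
n34 would need n31, n10, and n55 (G2), but n55 never turns on.
n24 would need n55, n31, and n35 (G3), but n55 never turns on.
n53 would need n17 and n32 (G8), but n32 never turns on.
n26 would need n53 (G7), but n53 never turns on.
None of the 5 are reached.

0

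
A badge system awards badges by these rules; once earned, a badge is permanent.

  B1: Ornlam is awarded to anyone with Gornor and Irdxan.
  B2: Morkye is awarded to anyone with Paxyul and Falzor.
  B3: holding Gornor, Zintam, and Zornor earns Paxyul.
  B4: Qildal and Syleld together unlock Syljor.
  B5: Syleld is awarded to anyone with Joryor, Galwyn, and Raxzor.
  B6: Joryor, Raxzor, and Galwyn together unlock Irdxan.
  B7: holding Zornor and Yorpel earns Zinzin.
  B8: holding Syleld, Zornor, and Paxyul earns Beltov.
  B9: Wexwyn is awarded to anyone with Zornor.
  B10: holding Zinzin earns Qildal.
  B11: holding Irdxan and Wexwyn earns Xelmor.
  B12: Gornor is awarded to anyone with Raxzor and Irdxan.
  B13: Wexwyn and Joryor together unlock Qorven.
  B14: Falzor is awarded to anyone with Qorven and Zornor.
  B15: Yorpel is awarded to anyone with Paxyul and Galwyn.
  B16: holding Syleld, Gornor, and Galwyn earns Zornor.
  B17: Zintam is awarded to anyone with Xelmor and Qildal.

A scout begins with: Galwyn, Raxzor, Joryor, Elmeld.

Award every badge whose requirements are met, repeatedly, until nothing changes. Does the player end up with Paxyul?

Paxyul would need Gornor, Zintam, and Zornor (B3), but Zintam is never earned.

No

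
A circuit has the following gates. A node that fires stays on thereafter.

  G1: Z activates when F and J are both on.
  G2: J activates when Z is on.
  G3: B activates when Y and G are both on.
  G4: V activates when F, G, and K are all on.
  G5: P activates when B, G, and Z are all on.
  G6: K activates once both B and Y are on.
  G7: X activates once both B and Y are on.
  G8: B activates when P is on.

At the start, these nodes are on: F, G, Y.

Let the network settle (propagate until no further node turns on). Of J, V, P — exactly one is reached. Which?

Y and G are on, so B activates (G3).
G6: B and Y on → K on.
G4: F, G, and K on → V on.
P would need B, G, and Z (G5), but Z never turns on. J would need Z (G2), but Z never turns on.

V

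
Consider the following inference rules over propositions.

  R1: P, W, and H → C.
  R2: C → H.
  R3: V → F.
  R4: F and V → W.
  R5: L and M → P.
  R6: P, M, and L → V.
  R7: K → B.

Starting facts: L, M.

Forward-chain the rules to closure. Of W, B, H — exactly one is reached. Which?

W

From L and M, R5 gives P.
P, M, and L hold, so V follows (R6).
From V, R3 gives F.
F and V hold, so W follows (R4).
B would need K (R7), but K is never established. H would need C (R2), but C is never established.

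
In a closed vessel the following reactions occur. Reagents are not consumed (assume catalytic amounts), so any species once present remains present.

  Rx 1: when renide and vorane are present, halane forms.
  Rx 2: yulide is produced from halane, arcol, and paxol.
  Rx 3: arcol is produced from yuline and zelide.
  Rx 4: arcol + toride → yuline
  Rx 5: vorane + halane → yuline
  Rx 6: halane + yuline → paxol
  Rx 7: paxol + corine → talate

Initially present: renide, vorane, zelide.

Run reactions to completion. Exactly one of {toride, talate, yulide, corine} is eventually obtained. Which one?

yulide

renide and vorane present → halane forms (Rx 1).
vorane and halane present → yuline forms (Rx 5).
halane and yuline present → paxol forms (Rx 6).
yuline and zelide present → arcol forms (Rx 3).
halane, arcol, and paxol present → yulide forms (Rx 2).
talate would need paxol and corine (Rx 7), but corine never forms. No rule produces corine, and it is not given. No rule produces toride, and it is not given.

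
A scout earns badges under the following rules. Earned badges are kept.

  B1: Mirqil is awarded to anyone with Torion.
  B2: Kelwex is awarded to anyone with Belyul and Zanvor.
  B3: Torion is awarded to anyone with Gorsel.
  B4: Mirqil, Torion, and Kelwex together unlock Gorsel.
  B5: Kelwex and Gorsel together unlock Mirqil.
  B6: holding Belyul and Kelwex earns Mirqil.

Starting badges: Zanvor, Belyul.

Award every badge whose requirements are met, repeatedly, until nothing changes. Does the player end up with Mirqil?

With Belyul and Zanvor, Kelwex is earned (B2).
With Belyul and Kelwex, Mirqil is earned (B6).

Yes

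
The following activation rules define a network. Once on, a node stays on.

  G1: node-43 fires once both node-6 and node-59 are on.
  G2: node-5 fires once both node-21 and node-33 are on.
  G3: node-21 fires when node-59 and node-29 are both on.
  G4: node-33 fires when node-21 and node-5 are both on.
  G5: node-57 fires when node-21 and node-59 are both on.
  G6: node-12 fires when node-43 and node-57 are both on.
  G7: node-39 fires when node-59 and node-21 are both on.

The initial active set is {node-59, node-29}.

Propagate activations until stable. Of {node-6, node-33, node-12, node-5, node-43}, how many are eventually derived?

0

No rule produces node-6, and it is not given.
node-33 would need node-21 and node-5 (G4), but node-5 never turns on.
node-12 would need node-43 and node-57 (G6), but node-43 never turns on.
node-5 would need node-21 and node-33 (G2), but node-33 never turns on.
node-43 would need node-6 and node-59 (G1), but node-6 never turns on.
None of the 5 are reached.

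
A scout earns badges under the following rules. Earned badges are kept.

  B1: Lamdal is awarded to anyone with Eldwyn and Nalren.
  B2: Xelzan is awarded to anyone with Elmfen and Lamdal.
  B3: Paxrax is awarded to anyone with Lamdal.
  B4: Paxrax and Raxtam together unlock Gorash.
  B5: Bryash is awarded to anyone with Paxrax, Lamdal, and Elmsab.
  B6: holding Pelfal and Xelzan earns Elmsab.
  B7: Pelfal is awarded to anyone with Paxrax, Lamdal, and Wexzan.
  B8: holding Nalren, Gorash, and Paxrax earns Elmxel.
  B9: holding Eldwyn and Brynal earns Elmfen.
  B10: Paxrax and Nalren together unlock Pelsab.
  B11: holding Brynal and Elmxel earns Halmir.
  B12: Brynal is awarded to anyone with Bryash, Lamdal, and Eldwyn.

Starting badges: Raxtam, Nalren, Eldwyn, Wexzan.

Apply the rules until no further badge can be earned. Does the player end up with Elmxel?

Yes

With Eldwyn and Nalren, Lamdal is earned (B1).
With Lamdal, Paxrax is earned (B3).
With Paxrax and Raxtam, Gorash is earned (B4).
With Nalren, Gorash, and Paxrax, Elmxel is earned (B8).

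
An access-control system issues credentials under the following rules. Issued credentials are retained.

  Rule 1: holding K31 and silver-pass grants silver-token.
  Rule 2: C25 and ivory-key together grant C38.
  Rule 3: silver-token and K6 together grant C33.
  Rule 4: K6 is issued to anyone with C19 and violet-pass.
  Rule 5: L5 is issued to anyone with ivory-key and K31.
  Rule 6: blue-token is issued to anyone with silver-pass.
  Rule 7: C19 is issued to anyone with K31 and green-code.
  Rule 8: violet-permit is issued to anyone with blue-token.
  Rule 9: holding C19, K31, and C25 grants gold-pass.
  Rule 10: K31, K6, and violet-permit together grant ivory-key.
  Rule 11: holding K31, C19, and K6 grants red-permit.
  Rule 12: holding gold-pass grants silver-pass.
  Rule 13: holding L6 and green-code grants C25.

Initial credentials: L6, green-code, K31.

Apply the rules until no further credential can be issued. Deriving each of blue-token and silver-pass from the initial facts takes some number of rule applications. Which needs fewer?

silver-pass: Holding L6 and green-code grants C25 (Rule 13). Holding K31 and green-code grants C19 (Rule 7). Holding C19, K31, and C25 grants gold-pass (Rule 9). Holding gold-pass grants silver-pass (Rule 12). [4 rule applications]
blue-token: Holding L6 and green-code grants C25 (Rule 13). Holding K31 and green-code grants C19 (Rule 7). Holding C19, K31, and C25 grants gold-pass (Rule 9). Holding gold-pass grants silver-pass (Rule 12). Holding silver-pass grants blue-token (Rule 6). [5 rule applications]
silver-pass needs fewer.

silver-pass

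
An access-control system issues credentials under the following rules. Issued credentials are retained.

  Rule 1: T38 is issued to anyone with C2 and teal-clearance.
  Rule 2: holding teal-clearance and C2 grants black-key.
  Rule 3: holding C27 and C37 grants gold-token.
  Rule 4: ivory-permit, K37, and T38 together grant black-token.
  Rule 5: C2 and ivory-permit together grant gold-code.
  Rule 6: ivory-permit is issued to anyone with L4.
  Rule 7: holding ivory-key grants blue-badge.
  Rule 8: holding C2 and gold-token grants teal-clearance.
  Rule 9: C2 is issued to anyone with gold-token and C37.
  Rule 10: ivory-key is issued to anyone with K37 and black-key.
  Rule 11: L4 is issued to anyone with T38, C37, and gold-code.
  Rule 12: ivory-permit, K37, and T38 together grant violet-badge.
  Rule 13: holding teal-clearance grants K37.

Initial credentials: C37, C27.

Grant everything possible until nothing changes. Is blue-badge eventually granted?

Yes

Holding C27 and C37 grants gold-token (Rule 3).
Holding gold-token and C37 grants C2 (Rule 9).
Holding C2 and gold-token grants teal-clearance (Rule 8).
Holding teal-clearance and C2 grants black-key (Rule 2).
Holding teal-clearance grants K37 (Rule 13).
Holding K37 and black-key grants ivory-key (Rule 10).
Holding ivory-key grants blue-badge (Rule 7).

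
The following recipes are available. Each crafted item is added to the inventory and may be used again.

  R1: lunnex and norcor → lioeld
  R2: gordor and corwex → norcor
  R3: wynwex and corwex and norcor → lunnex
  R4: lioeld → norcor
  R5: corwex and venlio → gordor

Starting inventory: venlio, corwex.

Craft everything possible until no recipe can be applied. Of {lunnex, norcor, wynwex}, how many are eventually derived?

Using R5, corwex and venlio make gordor.
gordor and corwex → norcor (R2).
lunnex would need wynwex, corwex, and norcor (R3), but wynwex is never obtained.
norcor: reached.
No rule produces wynwex, and it is not given.
Reached: norcor — 1 of the 3.

1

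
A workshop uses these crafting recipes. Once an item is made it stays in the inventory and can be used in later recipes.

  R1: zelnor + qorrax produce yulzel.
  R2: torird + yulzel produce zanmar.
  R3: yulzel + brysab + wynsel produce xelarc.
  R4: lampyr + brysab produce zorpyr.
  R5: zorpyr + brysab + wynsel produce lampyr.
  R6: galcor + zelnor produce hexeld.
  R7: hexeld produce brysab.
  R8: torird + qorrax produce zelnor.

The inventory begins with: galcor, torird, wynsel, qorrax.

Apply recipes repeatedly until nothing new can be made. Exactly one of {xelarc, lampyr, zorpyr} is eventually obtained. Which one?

xelarc

Using R8, torird and qorrax make zelnor.
galcor + zelnor → hexeld (R6).
zelnor + qorrax → yulzel (R1).
hexeld → brysab (R7).
yulzel + brysab + wynsel → xelarc (R3).
lampyr would need zorpyr, brysab, and wynsel (R5), but zorpyr is never obtained. zorpyr would need lampyr and brysab (R4), but lampyr is never obtained.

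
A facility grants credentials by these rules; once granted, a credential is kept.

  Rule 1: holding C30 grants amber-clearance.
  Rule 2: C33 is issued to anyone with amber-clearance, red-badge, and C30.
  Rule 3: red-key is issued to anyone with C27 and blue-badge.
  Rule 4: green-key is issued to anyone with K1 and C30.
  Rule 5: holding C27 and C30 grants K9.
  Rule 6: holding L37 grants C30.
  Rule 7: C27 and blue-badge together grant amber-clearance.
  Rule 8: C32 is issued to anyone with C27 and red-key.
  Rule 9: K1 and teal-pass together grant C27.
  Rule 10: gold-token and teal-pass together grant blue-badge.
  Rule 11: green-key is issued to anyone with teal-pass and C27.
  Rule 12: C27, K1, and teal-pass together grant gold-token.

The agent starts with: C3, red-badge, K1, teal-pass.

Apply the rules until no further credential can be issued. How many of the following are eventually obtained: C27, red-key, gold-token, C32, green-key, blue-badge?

Holding K1 and teal-pass grants C27 (Rule 9).
Holding C27, K1, and teal-pass grants gold-token (Rule 12).
Holding teal-pass and C27 grants green-key (Rule 11).
Holding gold-token and teal-pass grants blue-badge (Rule 10).
Holding C27 and blue-badge grants red-key (Rule 3).
Holding C27 and red-key grants C32 (Rule 8).
C27: reached.
red-key: reached.
gold-token: reached.
C32: reached.
green-key: reached.
blue-badge: reached.
All 6 are reached.

6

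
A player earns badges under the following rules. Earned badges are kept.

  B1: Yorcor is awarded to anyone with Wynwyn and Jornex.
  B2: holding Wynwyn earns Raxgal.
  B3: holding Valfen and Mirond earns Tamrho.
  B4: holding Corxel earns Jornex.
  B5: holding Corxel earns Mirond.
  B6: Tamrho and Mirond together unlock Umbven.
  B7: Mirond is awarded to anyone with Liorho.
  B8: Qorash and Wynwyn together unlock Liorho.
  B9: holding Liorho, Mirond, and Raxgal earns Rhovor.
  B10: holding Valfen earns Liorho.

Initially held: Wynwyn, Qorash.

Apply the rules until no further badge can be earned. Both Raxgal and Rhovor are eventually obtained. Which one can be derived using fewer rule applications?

Raxgal: With Wynwyn, Raxgal is earned (B2). [1 rule application]
Rhovor: With Qorash and Wynwyn, Liorho is earned (B8). With Wynwyn, Raxgal is earned (B2). With Liorho, Mirond is earned (B7). With Liorho, Mirond, and Raxgal, Rhovor is earned (B9). [4 rule applications]
Raxgal needs fewer.

Raxgal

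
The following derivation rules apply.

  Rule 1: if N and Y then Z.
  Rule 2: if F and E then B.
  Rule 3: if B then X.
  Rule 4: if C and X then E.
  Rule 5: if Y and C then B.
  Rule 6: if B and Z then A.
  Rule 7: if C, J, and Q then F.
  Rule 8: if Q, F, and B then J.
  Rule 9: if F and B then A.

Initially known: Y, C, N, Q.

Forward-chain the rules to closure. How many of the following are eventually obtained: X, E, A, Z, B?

5

From Y and C, Rule 5 gives B.
N and Y hold, so Z follows (Rule 1).
B and Z hold, so A follows (Rule 6).
B holds, so X follows (Rule 3).
From C and X, Rule 4 gives E.
X: reached.
E: reached.
A: reached.
Z: reached.
B: reached.
All 5 are reached.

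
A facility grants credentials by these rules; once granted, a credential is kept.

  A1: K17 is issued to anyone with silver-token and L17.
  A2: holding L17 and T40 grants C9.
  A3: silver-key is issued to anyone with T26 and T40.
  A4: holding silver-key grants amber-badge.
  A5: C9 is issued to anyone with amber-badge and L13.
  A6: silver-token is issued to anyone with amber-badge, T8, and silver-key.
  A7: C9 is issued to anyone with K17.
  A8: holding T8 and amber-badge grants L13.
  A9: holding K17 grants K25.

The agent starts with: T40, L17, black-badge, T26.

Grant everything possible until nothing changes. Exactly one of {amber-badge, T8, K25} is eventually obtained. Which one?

amber-badge

Holding T26 and T40 grants silver-key (A3).
Holding silver-key grants amber-badge (A4).
No rule produces T8, and it is not given. K25 would need K17 (A9), but K17 is never granted.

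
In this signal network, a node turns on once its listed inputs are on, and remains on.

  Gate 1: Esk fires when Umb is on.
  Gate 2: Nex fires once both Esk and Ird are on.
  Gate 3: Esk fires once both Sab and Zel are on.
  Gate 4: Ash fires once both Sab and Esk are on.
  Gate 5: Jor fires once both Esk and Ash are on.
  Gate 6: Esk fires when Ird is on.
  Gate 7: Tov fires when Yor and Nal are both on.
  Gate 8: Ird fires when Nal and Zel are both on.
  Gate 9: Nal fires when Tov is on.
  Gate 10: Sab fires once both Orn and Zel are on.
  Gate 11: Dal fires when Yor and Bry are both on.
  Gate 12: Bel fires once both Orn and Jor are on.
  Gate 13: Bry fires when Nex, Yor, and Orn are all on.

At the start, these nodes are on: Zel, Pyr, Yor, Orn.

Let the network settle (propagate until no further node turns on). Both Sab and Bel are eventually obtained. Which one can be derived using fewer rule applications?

Sab: Gate 10: Orn and Zel on → Sab on. [1 rule application]
Bel: Orn and Zel are on, so Sab fires (Gate 10). Sab and Zel are on, so Esk fires (Gate 3). Sab and Esk are on, so Ash fires (Gate 4). Esk and Ash are on, so Jor fires (Gate 5). Gate 12: Orn and Jor on → Bel on. [5 rule applications]
Sab needs fewer.

Sab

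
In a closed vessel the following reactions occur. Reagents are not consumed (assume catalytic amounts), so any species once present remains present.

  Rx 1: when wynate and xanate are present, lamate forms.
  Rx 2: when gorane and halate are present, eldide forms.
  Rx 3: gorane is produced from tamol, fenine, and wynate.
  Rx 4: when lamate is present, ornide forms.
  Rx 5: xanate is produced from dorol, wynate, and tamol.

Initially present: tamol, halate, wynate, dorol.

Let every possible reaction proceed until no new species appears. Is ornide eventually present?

Yes

dorol, wynate, and tamol present → xanate forms (Rx 5).
wynate and xanate present → lamate forms (Rx 1).
lamate present → ornide forms (Rx 4).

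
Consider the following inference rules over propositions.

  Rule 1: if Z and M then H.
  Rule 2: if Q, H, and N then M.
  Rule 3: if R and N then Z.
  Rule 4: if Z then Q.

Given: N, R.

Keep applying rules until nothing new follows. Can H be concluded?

H would need Z and M (Rule 1), but M is never established.

No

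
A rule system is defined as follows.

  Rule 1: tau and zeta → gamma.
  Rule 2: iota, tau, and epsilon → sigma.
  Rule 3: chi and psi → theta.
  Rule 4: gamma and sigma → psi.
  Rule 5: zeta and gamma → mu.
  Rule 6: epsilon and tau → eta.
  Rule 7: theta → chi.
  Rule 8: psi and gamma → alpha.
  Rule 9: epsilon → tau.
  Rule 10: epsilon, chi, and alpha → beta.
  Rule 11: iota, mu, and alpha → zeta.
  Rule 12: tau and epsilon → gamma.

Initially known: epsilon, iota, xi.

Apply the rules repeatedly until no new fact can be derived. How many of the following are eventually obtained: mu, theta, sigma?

From epsilon, Rule 9 gives tau.
iota, tau, and epsilon hold, so sigma follows (Rule 2).
mu would need zeta and gamma (Rule 5), but zeta is never established.
theta would need chi and psi (Rule 3), but chi is never established.
sigma: reached.
Reached: sigma — 1 of the 3.

1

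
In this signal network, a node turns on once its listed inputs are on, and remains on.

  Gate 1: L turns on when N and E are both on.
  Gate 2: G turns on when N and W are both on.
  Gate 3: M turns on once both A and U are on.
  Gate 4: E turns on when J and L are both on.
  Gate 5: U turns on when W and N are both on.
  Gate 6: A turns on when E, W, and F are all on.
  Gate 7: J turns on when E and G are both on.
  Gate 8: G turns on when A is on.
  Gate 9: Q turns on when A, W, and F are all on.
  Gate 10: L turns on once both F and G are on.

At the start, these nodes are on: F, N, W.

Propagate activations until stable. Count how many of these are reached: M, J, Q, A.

M would need A and U (Gate 3), but A never turns on.
J would need E and G (Gate 7), but E never turns on.
Q would need A, W, and F (Gate 9), but A never turns on.
A would need E, W, and F (Gate 6), but E never turns on.
None of the 4 are reached.

0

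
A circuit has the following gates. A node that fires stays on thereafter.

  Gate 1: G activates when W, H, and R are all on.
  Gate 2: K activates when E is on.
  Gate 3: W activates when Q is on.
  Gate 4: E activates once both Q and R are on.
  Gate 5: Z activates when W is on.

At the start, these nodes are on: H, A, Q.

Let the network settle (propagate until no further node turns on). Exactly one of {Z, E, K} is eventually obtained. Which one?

Z

Q is on, so W activates (Gate 3).
Gate 5: W on → Z on.
E would need Q and R (Gate 4), but R never turns on. K would need E (Gate 2), but E never turns on.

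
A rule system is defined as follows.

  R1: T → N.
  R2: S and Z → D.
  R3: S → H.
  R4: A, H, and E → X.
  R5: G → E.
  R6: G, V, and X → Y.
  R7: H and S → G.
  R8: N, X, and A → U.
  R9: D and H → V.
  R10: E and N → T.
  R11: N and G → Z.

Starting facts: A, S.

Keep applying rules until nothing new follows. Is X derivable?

Yes

S holds, so H follows (R3).
H and S hold, so G follows (R7).
G holds, so E follows (R5).
A, H, and E hold, so X follows (R4).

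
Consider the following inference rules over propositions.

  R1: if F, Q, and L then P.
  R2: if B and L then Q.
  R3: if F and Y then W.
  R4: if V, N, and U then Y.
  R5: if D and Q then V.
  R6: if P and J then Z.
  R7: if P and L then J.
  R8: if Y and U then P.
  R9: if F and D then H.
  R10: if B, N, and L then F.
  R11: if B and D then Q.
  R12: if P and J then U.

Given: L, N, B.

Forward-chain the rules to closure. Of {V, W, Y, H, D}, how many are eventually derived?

V would need D and Q (R5), but D is never established.
W would need F and Y (R3), but Y is never established.
Y would need V, N, and U (R4), but V is never established.
H would need F and D (R9), but D is never established.
No rule produces D, and it is not given.
None of the 5 are reached.

0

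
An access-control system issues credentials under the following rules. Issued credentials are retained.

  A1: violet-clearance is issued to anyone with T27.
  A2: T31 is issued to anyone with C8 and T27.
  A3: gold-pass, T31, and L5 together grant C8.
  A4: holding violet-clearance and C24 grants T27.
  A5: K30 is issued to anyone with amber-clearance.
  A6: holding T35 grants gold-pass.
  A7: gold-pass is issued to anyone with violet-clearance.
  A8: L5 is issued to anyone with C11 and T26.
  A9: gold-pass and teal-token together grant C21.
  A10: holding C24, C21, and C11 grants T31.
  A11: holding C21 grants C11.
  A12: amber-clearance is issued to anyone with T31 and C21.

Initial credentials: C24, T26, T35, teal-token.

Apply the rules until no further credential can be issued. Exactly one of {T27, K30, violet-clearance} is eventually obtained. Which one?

K30

Holding T35 grants gold-pass (A6).
Holding gold-pass and teal-token grants C21 (A9).
Holding C21 grants C11 (A11).
Holding C24, C21, and C11 grants T31 (A10).
Holding T31 and C21 grants amber-clearance (A12).
Holding amber-clearance grants K30 (A5).
violet-clearance would need T27 (A1), but T27 is never granted. T27 would need violet-clearance and C24 (A4), but violet-clearance is never granted.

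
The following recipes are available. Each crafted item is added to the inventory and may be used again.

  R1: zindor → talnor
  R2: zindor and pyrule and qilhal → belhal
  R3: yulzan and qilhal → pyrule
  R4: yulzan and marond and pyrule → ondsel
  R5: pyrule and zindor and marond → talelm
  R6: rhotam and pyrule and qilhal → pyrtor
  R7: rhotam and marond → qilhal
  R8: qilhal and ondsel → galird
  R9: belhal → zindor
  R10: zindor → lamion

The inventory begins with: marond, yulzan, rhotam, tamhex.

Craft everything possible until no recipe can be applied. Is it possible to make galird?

Yes

rhotam and marond → qilhal (R7).
yulzan and qilhal → pyrule (R3).
yulzan and marond and pyrule → ondsel (R4).
Using R8, qilhal and ondsel make galird.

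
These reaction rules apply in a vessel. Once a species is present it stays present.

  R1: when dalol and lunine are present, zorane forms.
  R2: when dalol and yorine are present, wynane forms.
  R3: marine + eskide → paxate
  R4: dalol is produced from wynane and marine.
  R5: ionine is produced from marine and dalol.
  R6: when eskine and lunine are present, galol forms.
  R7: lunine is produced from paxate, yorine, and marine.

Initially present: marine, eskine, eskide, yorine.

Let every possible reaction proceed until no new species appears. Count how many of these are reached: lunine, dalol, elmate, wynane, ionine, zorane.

marine and eskide present → paxate forms (R3).
paxate, yorine, and marine present → lunine forms (R7).
lunine: reached.
dalol would need wynane and marine (R4), but wynane never forms.
No rule produces elmate, and it is not given.
wynane would need dalol and yorine (R2), but dalol never forms.
ionine would need marine and dalol (R5), but dalol never forms.
zorane would need dalol and lunine (R1), but dalol never forms.
Reached: lunine — 1 of the 6.

1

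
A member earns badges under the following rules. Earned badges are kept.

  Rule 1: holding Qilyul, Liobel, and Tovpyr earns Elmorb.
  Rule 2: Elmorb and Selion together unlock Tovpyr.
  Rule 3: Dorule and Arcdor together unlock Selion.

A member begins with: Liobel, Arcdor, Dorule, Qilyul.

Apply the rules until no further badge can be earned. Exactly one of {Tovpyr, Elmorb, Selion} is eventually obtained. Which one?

Selion

With Dorule and Arcdor, Selion is earned (Rule 3).
Tovpyr would need Elmorb and Selion (Rule 2), but Elmorb is never earned. Elmorb would need Qilyul, Liobel, and Tovpyr (Rule 1), but Tovpyr is never earned.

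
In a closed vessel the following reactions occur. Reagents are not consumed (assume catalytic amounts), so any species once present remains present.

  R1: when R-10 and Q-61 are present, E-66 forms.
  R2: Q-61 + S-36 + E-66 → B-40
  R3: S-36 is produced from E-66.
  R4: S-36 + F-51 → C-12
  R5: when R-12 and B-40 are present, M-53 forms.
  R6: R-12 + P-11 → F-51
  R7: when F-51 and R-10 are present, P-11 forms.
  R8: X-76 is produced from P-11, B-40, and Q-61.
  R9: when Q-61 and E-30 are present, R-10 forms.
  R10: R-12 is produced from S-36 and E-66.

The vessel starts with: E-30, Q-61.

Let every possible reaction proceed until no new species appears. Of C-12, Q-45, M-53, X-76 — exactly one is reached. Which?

M-53

Q-61 and E-30 present → R-10 forms (R9).
R-10 and Q-61 present → E-66 forms (R1).
E-66 present → S-36 forms (R3).
Q-61, S-36, and E-66 present → B-40 forms (R2).
S-36 and E-66 present → R-12 forms (R10).
R-12 and B-40 present → M-53 forms (R5).
X-76 would need P-11, B-40, and Q-61 (R8), but P-11 never forms. No rule produces Q-45, and it is not given. C-12 would need S-36 and F-51 (R4), but F-51 never forms.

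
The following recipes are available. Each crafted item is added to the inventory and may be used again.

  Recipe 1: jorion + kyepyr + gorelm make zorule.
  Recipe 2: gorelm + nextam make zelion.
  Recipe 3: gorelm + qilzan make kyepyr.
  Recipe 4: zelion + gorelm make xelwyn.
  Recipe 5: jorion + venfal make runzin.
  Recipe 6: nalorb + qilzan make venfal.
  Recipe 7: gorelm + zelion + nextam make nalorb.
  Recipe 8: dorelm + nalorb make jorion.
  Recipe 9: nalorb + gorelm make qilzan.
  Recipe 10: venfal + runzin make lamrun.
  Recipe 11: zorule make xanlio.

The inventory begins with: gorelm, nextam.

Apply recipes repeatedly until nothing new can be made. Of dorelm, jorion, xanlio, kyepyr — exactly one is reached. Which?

gorelm + nextam → zelion (Recipe 2).
Using Recipe 7, gorelm, zelion, and nextam make nalorb.
nalorb + gorelm → qilzan (Recipe 9).
gorelm + qilzan → kyepyr (Recipe 3).
jorion would need dorelm and nalorb (Recipe 8), but dorelm is never obtained. xanlio would need zorule (Recipe 11), but zorule is never obtained. No rule produces dorelm, and it is not given.

kyepyr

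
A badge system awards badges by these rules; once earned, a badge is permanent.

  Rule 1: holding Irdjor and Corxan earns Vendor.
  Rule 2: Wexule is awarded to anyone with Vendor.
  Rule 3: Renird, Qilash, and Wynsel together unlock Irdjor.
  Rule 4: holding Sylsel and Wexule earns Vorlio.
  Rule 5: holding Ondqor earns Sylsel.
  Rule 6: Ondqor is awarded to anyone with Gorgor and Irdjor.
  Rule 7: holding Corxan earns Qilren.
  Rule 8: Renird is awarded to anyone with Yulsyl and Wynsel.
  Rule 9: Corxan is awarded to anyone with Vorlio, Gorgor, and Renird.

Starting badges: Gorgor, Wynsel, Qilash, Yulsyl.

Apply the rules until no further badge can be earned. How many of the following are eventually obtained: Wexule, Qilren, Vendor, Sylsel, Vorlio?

1

With Yulsyl and Wynsel, Renird is earned (Rule 8).
With Renird, Qilash, and Wynsel, Irdjor is earned (Rule 3).
With Gorgor and Irdjor, Ondqor is earned (Rule 6).
With Ondqor, Sylsel is earned (Rule 5).
Wexule would need Vendor (Rule 2), but Vendor is never earned.
Qilren would need Corxan (Rule 7), but Corxan is never earned.
Vendor would need Irdjor and Corxan (Rule 1), but Corxan is never earned.
Sylsel: reached.
Vorlio would need Sylsel and Wexule (Rule 4), but Wexule is never earned.
Reached: Sylsel — 1 of the 5.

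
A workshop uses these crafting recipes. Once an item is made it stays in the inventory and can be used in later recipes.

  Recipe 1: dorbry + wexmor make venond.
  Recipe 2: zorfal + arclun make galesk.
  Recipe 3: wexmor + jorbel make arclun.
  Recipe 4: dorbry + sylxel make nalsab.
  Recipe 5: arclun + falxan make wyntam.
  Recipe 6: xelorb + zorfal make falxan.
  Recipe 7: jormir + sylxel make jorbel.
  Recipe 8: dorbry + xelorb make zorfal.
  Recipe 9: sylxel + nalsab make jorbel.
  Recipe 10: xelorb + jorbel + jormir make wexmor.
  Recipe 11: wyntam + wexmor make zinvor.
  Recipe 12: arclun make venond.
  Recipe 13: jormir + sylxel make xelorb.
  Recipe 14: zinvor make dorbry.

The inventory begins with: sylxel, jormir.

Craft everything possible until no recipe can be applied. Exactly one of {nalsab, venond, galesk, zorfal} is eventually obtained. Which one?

venond

jormir + sylxel → jorbel (Recipe 7).
Using Recipe 13, jormir and sylxel make xelorb.
xelorb + jorbel + jormir → wexmor (Recipe 10).
Using Recipe 3, wexmor and jorbel make arclun.
arclun → venond (Recipe 12).
galesk would need zorfal and arclun (Recipe 2), but zorfal is never obtained. nalsab would need dorbry and sylxel (Recipe 4), but dorbry is never obtained. zorfal would need dorbry and xelorb (Recipe 8), but dorbry is never obtained.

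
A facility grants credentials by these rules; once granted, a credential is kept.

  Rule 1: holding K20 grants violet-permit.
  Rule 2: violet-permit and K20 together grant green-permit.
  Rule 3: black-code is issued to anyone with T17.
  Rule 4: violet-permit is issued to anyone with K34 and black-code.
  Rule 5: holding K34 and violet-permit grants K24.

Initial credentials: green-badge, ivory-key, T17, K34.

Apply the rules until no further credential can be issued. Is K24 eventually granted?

Holding T17 grants black-code (Rule 3).
Holding K34 and black-code grants violet-permit (Rule 4).
Holding K34 and violet-permit grants K24 (Rule 5).

Yes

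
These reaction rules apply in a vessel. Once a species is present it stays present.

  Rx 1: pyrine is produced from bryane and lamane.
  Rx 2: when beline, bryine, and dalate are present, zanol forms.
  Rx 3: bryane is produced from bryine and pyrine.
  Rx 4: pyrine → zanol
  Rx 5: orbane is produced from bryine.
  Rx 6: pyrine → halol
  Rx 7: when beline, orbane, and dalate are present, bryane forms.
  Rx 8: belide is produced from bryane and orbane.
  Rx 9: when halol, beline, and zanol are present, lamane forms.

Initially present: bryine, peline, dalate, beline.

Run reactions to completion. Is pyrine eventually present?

No

pyrine would need bryane and lamane (Rx 1), but lamane never forms.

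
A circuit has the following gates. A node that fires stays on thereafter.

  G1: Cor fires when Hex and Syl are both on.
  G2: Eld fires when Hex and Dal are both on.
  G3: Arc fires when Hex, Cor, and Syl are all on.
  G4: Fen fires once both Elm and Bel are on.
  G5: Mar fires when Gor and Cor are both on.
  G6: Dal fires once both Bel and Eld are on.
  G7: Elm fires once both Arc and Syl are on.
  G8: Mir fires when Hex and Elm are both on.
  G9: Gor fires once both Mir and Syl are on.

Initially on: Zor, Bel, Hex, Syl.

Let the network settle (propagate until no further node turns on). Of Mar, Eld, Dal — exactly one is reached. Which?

Hex and Syl are on, so Cor fires (G1).
G3: Hex, Cor, and Syl on → Arc on.
G7: Arc and Syl on → Elm on.
Hex and Elm are on, so Mir fires (G8).
Mir and Syl are on, so Gor fires (G9).
G5: Gor and Cor on → Mar on.
Dal would need Bel and Eld (G6), but Eld never turns on. Eld would need Hex and Dal (G2), but Dal never turns on.

Mar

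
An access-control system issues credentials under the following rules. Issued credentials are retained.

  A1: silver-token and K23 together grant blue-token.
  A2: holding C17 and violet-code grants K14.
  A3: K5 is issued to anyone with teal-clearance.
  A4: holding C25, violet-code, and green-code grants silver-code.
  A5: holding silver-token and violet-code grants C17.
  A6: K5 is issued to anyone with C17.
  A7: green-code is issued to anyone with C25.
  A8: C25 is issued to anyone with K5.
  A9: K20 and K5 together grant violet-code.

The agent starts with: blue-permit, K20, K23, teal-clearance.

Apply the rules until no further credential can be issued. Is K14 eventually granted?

K14 would need C17 and violet-code (A2), but C17 is never granted.

No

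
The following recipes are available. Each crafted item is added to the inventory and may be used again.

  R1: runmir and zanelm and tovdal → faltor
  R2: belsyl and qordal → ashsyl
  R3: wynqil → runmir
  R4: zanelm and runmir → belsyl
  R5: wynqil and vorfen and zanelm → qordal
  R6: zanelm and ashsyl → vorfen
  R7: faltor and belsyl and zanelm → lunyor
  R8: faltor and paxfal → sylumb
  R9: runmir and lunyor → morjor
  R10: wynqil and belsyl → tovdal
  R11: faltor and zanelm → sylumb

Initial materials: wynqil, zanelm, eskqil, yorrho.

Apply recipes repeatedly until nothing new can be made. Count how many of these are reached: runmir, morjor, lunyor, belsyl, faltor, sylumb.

Using R3, wynqil makes runmir.
Using R4, zanelm and runmir make belsyl.
wynqil and belsyl → tovdal (R10).
Using R1, runmir, zanelm, and tovdal make faltor.
faltor and zanelm → sylumb (R11).
faltor and belsyl and zanelm → lunyor (R7).
Using R9, runmir and lunyor make morjor.
runmir: reached.
morjor: reached.
lunyor: reached.
belsyl: reached.
faltor: reached.
sylumb: reached.
All 6 are reached.

6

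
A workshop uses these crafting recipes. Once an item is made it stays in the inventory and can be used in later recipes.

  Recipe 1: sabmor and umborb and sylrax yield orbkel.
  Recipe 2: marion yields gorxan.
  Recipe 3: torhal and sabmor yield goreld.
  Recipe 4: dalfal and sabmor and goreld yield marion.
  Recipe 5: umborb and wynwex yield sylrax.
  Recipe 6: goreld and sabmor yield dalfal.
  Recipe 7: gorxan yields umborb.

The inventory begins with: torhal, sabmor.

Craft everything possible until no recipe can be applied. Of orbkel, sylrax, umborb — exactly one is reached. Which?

umborb

torhal and sabmor → goreld (Recipe 3).
Using Recipe 6, goreld and sabmor make dalfal.
dalfal and sabmor and goreld → marion (Recipe 4).
Using Recipe 2, marion makes gorxan.
gorxan → umborb (Recipe 7).
orbkel would need sabmor, umborb, and sylrax (Recipe 1), but sylrax is never obtained. sylrax would need umborb and wynwex (Recipe 5), but wynwex is never obtained.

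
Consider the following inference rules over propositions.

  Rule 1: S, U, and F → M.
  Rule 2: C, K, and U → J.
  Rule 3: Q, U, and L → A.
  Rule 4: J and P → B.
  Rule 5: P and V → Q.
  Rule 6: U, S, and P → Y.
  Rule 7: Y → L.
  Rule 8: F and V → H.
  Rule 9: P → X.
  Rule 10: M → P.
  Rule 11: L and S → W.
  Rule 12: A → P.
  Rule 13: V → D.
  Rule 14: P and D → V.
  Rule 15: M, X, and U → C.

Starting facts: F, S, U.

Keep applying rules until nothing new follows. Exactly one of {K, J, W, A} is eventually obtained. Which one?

S, U, and F hold, so M follows (Rule 1).
From M, Rule 10 gives P.
From U, S, and P, Rule 6 gives Y.
Y holds, so L follows (Rule 7).
From L and S, Rule 11 gives W.
No rule produces K, and it is not given. J would need C, K, and U (Rule 2), but K is never established. A would need Q, U, and L (Rule 3), but Q is never established.

W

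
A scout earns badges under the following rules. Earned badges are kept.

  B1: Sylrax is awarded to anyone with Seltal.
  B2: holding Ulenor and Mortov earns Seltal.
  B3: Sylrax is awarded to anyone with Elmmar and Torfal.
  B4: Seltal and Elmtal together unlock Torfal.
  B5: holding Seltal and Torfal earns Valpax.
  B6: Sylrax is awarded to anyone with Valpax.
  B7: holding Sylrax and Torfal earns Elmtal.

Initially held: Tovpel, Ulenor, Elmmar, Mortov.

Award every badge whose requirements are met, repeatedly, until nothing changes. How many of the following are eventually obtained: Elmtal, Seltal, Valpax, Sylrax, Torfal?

With Ulenor and Mortov, Seltal is earned (B2).
With Seltal, Sylrax is earned (B1).
Elmtal would need Sylrax and Torfal (B7), but Torfal is never earned.
Seltal: reached.
Valpax would need Seltal and Torfal (B5), but Torfal is never earned.
Sylrax: reached.
Torfal would need Seltal and Elmtal (B4), but Elmtal is never earned.
Reached: Seltal and Sylrax — 2 of the 5.

2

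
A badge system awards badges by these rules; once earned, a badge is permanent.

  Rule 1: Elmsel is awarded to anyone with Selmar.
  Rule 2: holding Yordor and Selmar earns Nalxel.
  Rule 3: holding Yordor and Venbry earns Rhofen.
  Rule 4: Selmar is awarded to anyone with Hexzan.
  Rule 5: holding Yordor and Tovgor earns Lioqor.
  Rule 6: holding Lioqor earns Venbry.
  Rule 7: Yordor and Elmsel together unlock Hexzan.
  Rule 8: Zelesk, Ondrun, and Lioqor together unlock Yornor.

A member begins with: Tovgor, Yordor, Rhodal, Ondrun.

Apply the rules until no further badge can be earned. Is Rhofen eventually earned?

With Yordor and Tovgor, Lioqor is earned (Rule 5).
With Lioqor, Venbry is earned (Rule 6).
With Yordor and Venbry, Rhofen is earned (Rule 3).

Yes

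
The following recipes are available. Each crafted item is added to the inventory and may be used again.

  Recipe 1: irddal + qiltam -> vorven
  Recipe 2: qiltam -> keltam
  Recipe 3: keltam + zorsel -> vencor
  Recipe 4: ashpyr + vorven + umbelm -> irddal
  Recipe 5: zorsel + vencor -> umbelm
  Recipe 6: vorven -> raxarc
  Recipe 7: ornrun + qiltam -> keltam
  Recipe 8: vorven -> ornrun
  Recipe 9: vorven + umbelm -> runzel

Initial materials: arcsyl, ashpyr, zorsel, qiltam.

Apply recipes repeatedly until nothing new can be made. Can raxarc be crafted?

raxarc would need vorven (Recipe 6), but vorven is never obtained.

No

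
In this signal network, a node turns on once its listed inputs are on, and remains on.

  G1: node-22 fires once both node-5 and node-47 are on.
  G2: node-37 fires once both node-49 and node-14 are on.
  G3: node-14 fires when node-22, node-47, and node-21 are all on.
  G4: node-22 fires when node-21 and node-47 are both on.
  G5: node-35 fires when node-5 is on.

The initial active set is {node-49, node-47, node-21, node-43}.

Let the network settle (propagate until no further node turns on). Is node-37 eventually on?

Yes

G4: node-21 and node-47 on → node-22 on.
node-22, node-47, and node-21 are on, so node-14 fires (G3).
node-49 and node-14 are on, so node-37 fires (G2).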